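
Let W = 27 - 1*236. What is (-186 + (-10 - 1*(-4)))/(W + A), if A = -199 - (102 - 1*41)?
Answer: 192/469 ≈ 0.40938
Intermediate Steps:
W = -209 (W = 27 - 236 = -209)
A = -260 (A = -199 - (102 - 41) = -199 - 1*61 = -199 - 61 = -260)
(-186 + (-10 - 1*(-4)))/(W + A) = (-186 + (-10 - 1*(-4)))/(-209 - 260) = (-186 + (-10 + 4))/(-469) = (-186 - 6)*(-1/469) = -192*(-1/469) = 192/469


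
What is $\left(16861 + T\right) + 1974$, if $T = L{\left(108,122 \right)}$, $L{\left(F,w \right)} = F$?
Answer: $18943$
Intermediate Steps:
$T = 108$
$\left(16861 + T\right) + 1974 = \left(16861 + 108\right) + 1974 = 16969 + 1974 = 18943$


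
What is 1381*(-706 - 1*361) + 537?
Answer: -1472990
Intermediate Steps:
1381*(-706 - 1*361) + 537 = 1381*(-706 - 361) + 537 = 1381*(-1067) + 537 = -1473527 + 537 = -1472990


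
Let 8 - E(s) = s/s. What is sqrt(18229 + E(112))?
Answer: 2*sqrt(4559) ≈ 135.04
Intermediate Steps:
E(s) = 7 (E(s) = 8 - s/s = 8 - 1*1 = 8 - 1 = 7)
sqrt(18229 + E(112)) = sqrt(18229 + 7) = sqrt(18236) = 2*sqrt(4559)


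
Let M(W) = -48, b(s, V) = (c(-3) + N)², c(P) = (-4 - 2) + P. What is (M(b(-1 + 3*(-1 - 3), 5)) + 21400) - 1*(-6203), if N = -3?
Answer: 27555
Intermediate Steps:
c(P) = -6 + P
b(s, V) = 144 (b(s, V) = ((-6 - 3) - 3)² = (-9 - 3)² = (-12)² = 144)
(M(b(-1 + 3*(-1 - 3), 5)) + 21400) - 1*(-6203) = (-48 + 21400) - 1*(-6203) = 21352 + 6203 = 27555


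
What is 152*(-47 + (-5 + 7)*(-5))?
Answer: -8664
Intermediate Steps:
152*(-47 + (-5 + 7)*(-5)) = 152*(-47 + 2*(-5)) = 152*(-47 - 10) = 152*(-57) = -8664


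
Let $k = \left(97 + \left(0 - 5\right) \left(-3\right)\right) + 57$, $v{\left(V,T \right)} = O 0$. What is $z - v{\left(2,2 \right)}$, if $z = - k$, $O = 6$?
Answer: $-169$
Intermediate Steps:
$v{\left(V,T \right)} = 0$ ($v{\left(V,T \right)} = 6 \cdot 0 = 0$)
$k = 169$ ($k = \left(97 - -15\right) + 57 = \left(97 + 15\right) + 57 = 112 + 57 = 169$)
$z = -169$ ($z = \left(-1\right) 169 = -169$)
$z - v{\left(2,2 \right)} = -169 - 0 = -169 + 0 = -169$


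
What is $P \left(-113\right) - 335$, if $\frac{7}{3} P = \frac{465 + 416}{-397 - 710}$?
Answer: $- \frac{765752}{2583} \approx -296.46$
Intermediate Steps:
$P = - \frac{881}{2583}$ ($P = \frac{3 \frac{465 + 416}{-397 - 710}}{7} = \frac{3 \frac{881}{-1107}}{7} = \frac{3 \cdot 881 \left(- \frac{1}{1107}\right)}{7} = \frac{3}{7} \left(- \frac{881}{1107}\right) = - \frac{881}{2583} \approx -0.34108$)
$P \left(-113\right) - 335 = \left(- \frac{881}{2583}\right) \left(-113\right) - 335 = \frac{99553}{2583} - 335 = - \frac{765752}{2583}$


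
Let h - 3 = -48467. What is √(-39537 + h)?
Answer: I*√88001 ≈ 296.65*I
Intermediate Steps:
h = -48464 (h = 3 - 48467 = -48464)
√(-39537 + h) = √(-39537 - 48464) = √(-88001) = I*√88001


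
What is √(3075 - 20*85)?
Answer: 5*√55 ≈ 37.081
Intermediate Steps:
√(3075 - 20*85) = √(3075 - 1700) = √1375 = 5*√55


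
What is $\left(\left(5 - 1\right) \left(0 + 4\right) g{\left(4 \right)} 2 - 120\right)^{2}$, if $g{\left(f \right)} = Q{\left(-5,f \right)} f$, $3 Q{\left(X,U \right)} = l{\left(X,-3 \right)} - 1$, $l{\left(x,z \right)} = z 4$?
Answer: $\frac{4096576}{9} \approx 4.5518 \cdot 10^{5}$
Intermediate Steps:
$l{\left(x,z \right)} = 4 z$
$Q{\left(X,U \right)} = - \frac{13}{3}$ ($Q{\left(X,U \right)} = \frac{4 \left(-3\right) - 1}{3} = \frac{-12 - 1}{3} = \frac{1}{3} \left(-13\right) = - \frac{13}{3}$)
$g{\left(f \right)} = - \frac{13 f}{3}$
$\left(\left(5 - 1\right) \left(0 + 4\right) g{\left(4 \right)} 2 - 120\right)^{2} = \left(\left(5 - 1\right) \left(0 + 4\right) \left(\left(- \frac{13}{3}\right) 4\right) 2 - 120\right)^{2} = \left(4 \cdot 4 \left(- \frac{52}{3}\right) 2 - 120\right)^{2} = \left(16 \left(- \frac{52}{3}\right) 2 - 120\right)^{2} = \left(\left(- \frac{832}{3}\right) 2 - 120\right)^{2} = \left(- \frac{1664}{3} - 120\right)^{2} = \left(- \frac{2024}{3}\right)^{2} = \frac{4096576}{9}$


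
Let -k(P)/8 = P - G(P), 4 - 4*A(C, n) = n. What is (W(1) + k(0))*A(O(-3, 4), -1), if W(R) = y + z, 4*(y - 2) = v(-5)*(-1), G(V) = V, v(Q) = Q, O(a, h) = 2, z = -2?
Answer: 25/16 ≈ 1.5625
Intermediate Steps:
A(C, n) = 1 - n/4
k(P) = 0 (k(P) = -8*(P - P) = -8*0 = 0)
y = 13/4 (y = 2 + (-5*(-1))/4 = 2 + (¼)*5 = 2 + 5/4 = 13/4 ≈ 3.2500)
W(R) = 5/4 (W(R) = 13/4 - 2 = 5/4)
(W(1) + k(0))*A(O(-3, 4), -1) = (5/4 + 0)*(1 - ¼*(-1)) = 5*(1 + ¼)/4 = (5/4)*(5/4) = 25/16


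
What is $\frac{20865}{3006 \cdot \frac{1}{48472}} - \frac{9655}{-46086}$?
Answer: $\frac{863147177315}{2565454} \approx 3.3645 \cdot 10^{5}$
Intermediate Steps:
$\frac{20865}{3006 \cdot \frac{1}{48472}} - \frac{9655}{-46086} = \frac{20865}{3006 \cdot \frac{1}{48472}} - - \frac{9655}{46086} = \frac{20865}{\frac{1503}{24236}} + \frac{9655}{46086} = 20865 \cdot \frac{24236}{1503} + \frac{9655}{46086} = \frac{168561380}{501} + \frac{9655}{46086} = \frac{863147177315}{2565454}$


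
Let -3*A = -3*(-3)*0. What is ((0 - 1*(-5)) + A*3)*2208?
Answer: 11040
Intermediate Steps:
A = 0 (A = -(-3*(-3))*0/3 = -3*0 = -⅓*0 = 0)
((0 - 1*(-5)) + A*3)*2208 = ((0 - 1*(-5)) + 0*3)*2208 = ((0 + 5) + 0)*2208 = (5 + 0)*2208 = 5*2208 = 11040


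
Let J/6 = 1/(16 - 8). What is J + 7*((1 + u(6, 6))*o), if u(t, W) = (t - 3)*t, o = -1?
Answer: -529/4 ≈ -132.25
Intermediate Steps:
u(t, W) = t*(-3 + t) (u(t, W) = (-3 + t)*t = t*(-3 + t))
J = ¾ (J = 6/(16 - 8) = 6/8 = 6*(⅛) = ¾ ≈ 0.75000)
J + 7*((1 + u(6, 6))*o) = ¾ + 7*((1 + 6*(-3 + 6))*(-1)) = ¾ + 7*((1 + 6*3)*(-1)) = ¾ + 7*((1 + 18)*(-1)) = ¾ + 7*(19*(-1)) = ¾ + 7*(-19) = ¾ - 133 = -529/4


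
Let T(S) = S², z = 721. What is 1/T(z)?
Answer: 1/519841 ≈ 1.9237e-6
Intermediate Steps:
1/T(z) = 1/(721²) = 1/519841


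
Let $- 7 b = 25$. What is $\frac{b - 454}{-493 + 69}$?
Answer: $\frac{3203}{2968} \approx 1.0792$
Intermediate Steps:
$b = - \frac{25}{7}$ ($b = \left(- \frac{1}{7}\right) 25 = - \frac{25}{7} \approx -3.5714$)
$\frac{b - 454}{-493 + 69} = \frac{- \frac{25}{7} - 454}{-493 + 69} = - \frac{3203}{7 \left(-424\right)} = \left(- \frac{3203}{7}\right) \left(- \frac{1}{424}\right) = \frac{3203}{2968}$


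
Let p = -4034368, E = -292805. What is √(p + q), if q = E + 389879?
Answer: I*√3937294 ≈ 1984.3*I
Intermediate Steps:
q = 97074 (q = -292805 + 389879 = 97074)
√(p + q) = √(-4034368 + 97074) = √(-3937294) = I*√3937294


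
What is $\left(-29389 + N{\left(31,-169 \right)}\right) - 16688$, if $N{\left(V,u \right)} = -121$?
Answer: $-46198$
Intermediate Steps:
$\left(-29389 + N{\left(31,-169 \right)}\right) - 16688 = \left(-29389 - 121\right) - 16688 = -29510 - 16688 = -46198$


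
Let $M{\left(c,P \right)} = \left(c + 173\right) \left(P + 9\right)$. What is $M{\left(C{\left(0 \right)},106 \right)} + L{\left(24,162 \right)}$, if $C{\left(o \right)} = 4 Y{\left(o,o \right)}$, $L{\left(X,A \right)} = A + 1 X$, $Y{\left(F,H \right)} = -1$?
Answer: $19621$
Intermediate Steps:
$L{\left(X,A \right)} = A + X$
$C{\left(o \right)} = -4$ ($C{\left(o \right)} = 4 \left(-1\right) = -4$)
$M{\left(c,P \right)} = \left(9 + P\right) \left(173 + c\right)$ ($M{\left(c,P \right)} = \left(173 + c\right) \left(9 + P\right) = \left(9 + P\right) \left(173 + c\right)$)
$M{\left(C{\left(0 \right)},106 \right)} + L{\left(24,162 \right)} = \left(1557 + 9 \left(-4\right) + 173 \cdot 106 + 106 \left(-4\right)\right) + \left(162 + 24\right) = \left(1557 - 36 + 18338 - 424\right) + 186 = 19435 + 186 = 19621$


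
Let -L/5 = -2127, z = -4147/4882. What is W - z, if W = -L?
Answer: -51915923/4882 ≈ -10634.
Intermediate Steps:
z = -4147/4882 (z = -4147*1/4882 = -4147/4882 ≈ -0.84945)
L = 10635 (L = -5*(-2127) = 10635)
W = -10635 (W = -1*10635 = -10635)
W - z = -10635 - 1*(-4147/4882) = -10635 + 4147/4882 = -51915923/4882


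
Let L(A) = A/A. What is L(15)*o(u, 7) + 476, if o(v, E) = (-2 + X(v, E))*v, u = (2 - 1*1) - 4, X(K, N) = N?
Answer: 461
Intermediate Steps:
L(A) = 1
u = -3 (u = (2 - 1) - 4 = 1 - 4 = -3)
o(v, E) = v*(-2 + E) (o(v, E) = (-2 + E)*v = v*(-2 + E))
L(15)*o(u, 7) + 476 = 1*(-3*(-2 + 7)) + 476 = 1*(-3*5) + 476 = 1*(-15) + 476 = -15 + 476 = 461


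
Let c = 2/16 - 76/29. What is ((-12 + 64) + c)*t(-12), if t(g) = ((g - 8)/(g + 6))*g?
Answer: -57425/29 ≈ -1980.2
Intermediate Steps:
c = -579/232 (c = 2*(1/16) - 76*1/29 = ⅛ - 76/29 = -579/232 ≈ -2.4957)
t(g) = g*(-8 + g)/(6 + g) (t(g) = ((-8 + g)/(6 + g))*g = g*(-8 + g)/(6 + g))
((-12 + 64) + c)*t(-12) = ((-12 + 64) - 579/232)*(-12*(-8 - 12)/(6 - 12)) = (52 - 579/232)*(-12*(-20)/(-6)) = 11485*(-12*(-⅙)*(-20))/232 = (11485/232)*(-40) = -57425/29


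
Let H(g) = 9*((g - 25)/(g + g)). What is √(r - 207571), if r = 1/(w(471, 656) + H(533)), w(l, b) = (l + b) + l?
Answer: I*√37847985422298935/427010 ≈ 455.6*I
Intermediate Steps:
w(l, b) = b + 2*l (w(l, b) = (b + l) + l = b + 2*l)
H(g) = 9*(-25 + g)/(2*g) (H(g) = 9*((-25 + g)/((2*g))) = 9*((-25 + g)*(1/(2*g))) = 9*((-25 + g)/(2*g)) = 9*(-25 + g)/(2*g))
r = 533/854020 (r = 1/((656 + 2*471) + (9/2)*(-25 + 533)/533) = 1/((656 + 942) + (9/2)*(1/533)*508) = 1/(1598 + 2286/533) = 1/(854020/533) = 533/854020 ≈ 0.00062411)
√(r - 207571) = √(533/854020 - 207571) = √(-177269784887/854020) = I*√37847985422298935/427010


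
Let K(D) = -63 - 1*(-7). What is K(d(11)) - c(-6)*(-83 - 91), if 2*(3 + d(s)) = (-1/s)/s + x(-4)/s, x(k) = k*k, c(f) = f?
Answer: -1100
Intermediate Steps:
x(k) = k²
d(s) = -3 + 8/s - 1/(2*s²) (d(s) = -3 + ((-1/s)/s + (-4)²/s)/2 = -3 + (-1/s² + 16/s)/2 = -3 + (8/s - 1/(2*s²)) = -3 + 8/s - 1/(2*s²))
K(D) = -56 (K(D) = -63 + 7 = -56)
K(d(11)) - c(-6)*(-83 - 91) = -56 - (-6)*(-83 - 91) = -56 - (-6)*(-174) = -56 - 1*1044 = -56 - 1044 = -1100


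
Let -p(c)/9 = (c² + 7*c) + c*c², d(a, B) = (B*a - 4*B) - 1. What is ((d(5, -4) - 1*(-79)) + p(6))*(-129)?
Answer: 331788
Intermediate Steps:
d(a, B) = -1 - 4*B + B*a (d(a, B) = (-4*B + B*a) - 1 = -1 - 4*B + B*a)
p(c) = -63*c - 9*c² - 9*c³ (p(c) = -9*((c² + 7*c) + c*c²) = -9*((c² + 7*c) + c³) = -9*(c² + c³ + 7*c) = -63*c - 9*c² - 9*c³)
((d(5, -4) - 1*(-79)) + p(6))*(-129) = (((-1 - 4*(-4) - 4*5) - 1*(-79)) - 9*6*(7 + 6 + 6²))*(-129) = (((-1 + 16 - 20) + 79) - 9*6*(7 + 6 + 36))*(-129) = ((-5 + 79) - 9*6*49)*(-129) = (74 - 2646)*(-129) = -2572*(-129) = 331788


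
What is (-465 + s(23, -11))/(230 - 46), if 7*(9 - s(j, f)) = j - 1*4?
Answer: -3211/1288 ≈ -2.4930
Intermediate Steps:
s(j, f) = 67/7 - j/7 (s(j, f) = 9 - (j - 1*4)/7 = 9 - (j - 4)/7 = 9 - (-4 + j)/7 = 9 + (4/7 - j/7) = 67/7 - j/7)
(-465 + s(23, -11))/(230 - 46) = (-465 + (67/7 - 1/7*23))/(230 - 46) = (-465 + (67/7 - 23/7))/184 = (-465 + 44/7)*(1/184) = -3211/7*1/184 = -3211/1288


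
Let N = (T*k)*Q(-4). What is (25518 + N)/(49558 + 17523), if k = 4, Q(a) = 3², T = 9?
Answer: 25842/67081 ≈ 0.38524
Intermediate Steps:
Q(a) = 9
N = 324 (N = (9*4)*9 = 36*9 = 324)
(25518 + N)/(49558 + 17523) = (25518 + 324)/(49558 + 17523) = 25842/67081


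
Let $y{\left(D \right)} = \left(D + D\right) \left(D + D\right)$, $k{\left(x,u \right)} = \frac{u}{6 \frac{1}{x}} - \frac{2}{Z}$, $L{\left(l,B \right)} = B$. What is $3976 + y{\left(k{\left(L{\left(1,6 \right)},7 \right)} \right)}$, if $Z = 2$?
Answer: $4120$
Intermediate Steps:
$k{\left(x,u \right)} = -1 + \frac{u x}{6}$ ($k{\left(x,u \right)} = \frac{u}{6 \frac{1}{x}} - \frac{2}{2} = u \frac{x}{6} - 1 = \frac{u x}{6} - 1 = -1 + \frac{u x}{6}$)
$y{\left(D \right)} = 4 D^{2}$ ($y{\left(D \right)} = 2 D 2 D = 4 D^{2}$)
$3976 + y{\left(k{\left(L{\left(1,6 \right)},7 \right)} \right)} = 3976 + 4 \left(-1 + \frac{1}{6} \cdot 7 \cdot 6\right)^{2} = 3976 + 4 \left(-1 + 7\right)^{2} = 3976 + 4 \cdot 6^{2} = 3976 + 4 \cdot 36 = 3976 + 144 = 4120$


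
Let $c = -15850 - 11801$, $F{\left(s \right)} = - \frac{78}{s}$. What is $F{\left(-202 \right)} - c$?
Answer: $\frac{2792790}{101} \approx 27651.0$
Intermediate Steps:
$c = -27651$
$F{\left(-202 \right)} - c = - \frac{78}{-202} - -27651 = \left(-78\right) \left(- \frac{1}{202}\right) + 27651 = \frac{39}{101} + 27651 = \frac{2792790}{101}$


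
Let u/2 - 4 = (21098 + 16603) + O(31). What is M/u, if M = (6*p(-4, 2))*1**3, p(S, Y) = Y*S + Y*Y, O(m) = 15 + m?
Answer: -12/37751 ≈ -0.00031787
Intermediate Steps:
p(S, Y) = Y**2 + S*Y (p(S, Y) = S*Y + Y**2 = Y**2 + S*Y)
u = 75502 (u = 8 + 2*((21098 + 16603) + (15 + 31)) = 8 + 2*(37701 + 46) = 8 + 2*37747 = 8 + 75494 = 75502)
M = -24 (M = (6*(2*(-4 + 2)))*1**3 = (6*(2*(-2)))*1 = (6*(-4))*1 = -24*1 = -24)
M/u = -24/75502 = -24*1/75502 = -12/37751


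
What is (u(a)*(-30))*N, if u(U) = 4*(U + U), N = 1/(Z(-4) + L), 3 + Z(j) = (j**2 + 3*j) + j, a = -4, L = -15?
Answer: -160/3 ≈ -53.333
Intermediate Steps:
Z(j) = -3 + j**2 + 4*j (Z(j) = -3 + ((j**2 + 3*j) + j) = -3 + (j**2 + 4*j) = -3 + j**2 + 4*j)
N = -1/18 (N = 1/((-3 + (-4)**2 + 4*(-4)) - 15) = 1/((-3 + 16 - 16) - 15) = 1/(-3 - 15) = 1/(-18) = -1/18 ≈ -0.055556)
u(U) = 8*U (u(U) = 4*(2*U) = 8*U)
(u(a)*(-30))*N = ((8*(-4))*(-30))*(-1/18) = -32*(-30)*(-1/18) = 960*(-1/18) = -160/3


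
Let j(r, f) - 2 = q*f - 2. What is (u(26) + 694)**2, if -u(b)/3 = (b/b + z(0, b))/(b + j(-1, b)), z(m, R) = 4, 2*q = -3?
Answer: 81667369/169 ≈ 4.8324e+5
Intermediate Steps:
q = -3/2 (q = (1/2)*(-3) = -3/2 ≈ -1.5000)
j(r, f) = -3*f/2 (j(r, f) = 2 + (-3*f/2 - 2) = 2 + (-2 - 3*f/2) = -3*f/2)
u(b) = 30/b (u(b) = -3*(b/b + 4)/(b - 3*b/2) = -3*(1 + 4)/((-b/2)) = -15*(-2/b) = -(-30)/b = 30/b)
(u(26) + 694)**2 = (30/26 + 694)**2 = (30*(1/26) + 694)**2 = (15/13 + 694)**2 = (9037/13)**2 = 81667369/169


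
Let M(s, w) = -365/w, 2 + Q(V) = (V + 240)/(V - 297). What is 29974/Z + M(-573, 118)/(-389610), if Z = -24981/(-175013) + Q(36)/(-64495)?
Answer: 7314770188035645434707/34844938935961284 ≈ 2.0992e+5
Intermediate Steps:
Q(V) = -2 + (240 + V)/(-297 + V) (Q(V) = -2 + (V + 240)/(V - 297) = -2 + (240 + V)/(-297 + V))
Z = 140216568223/982009318845 (Z = -24981/(-175013) + ((834 - 1*36)/(-297 + 36))/(-64495) = -24981*(-1/175013) + ((834 - 36)/(-261))*(-1/64495) = 24981/175013 - 1/261*798*(-1/64495) = 24981/175013 - 266/87*(-1/64495) = 24981/175013 + 266/5611065 = 140216568223/982009318845 ≈ 0.14279)
29974/Z + M(-573, 118)/(-389610) = 29974/(140216568223/982009318845) - 365/118/(-389610) = 29974*(982009318845/140216568223) - 365*1/118*(-1/389610) = 29434747323060030/140216568223 - 365/118*(-1/389610) = 29434747323060030/140216568223 + 73/9194796 = 7314770188035645434707/34844938935961284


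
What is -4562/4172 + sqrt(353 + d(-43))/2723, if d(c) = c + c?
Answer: -2281/2086 + sqrt(267)/2723 ≈ -1.0875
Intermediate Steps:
d(c) = 2*c
-4562/4172 + sqrt(353 + d(-43))/2723 = -4562/4172 + sqrt(353 + 2*(-43))/2723 = -4562*1/4172 + sqrt(353 - 86)*(1/2723) = -2281/2086 + sqrt(267)*(1/2723) = -2281/2086 + sqrt(267)/2723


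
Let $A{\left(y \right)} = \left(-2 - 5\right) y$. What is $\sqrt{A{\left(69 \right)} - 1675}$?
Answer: $i \sqrt{2158} \approx 46.454 i$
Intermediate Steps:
$A{\left(y \right)} = - 7 y$
$\sqrt{A{\left(69 \right)} - 1675} = \sqrt{\left(-7\right) 69 - 1675} = \sqrt{-483 - 1675} = \sqrt{-2158} = i \sqrt{2158}$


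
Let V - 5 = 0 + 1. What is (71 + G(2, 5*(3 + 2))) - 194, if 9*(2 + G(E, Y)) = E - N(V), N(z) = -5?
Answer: -1118/9 ≈ -124.22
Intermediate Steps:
V = 6 (V = 5 + (0 + 1) = 5 + 1 = 6)
G(E, Y) = -13/9 + E/9 (G(E, Y) = -2 + (E - 1*(-5))/9 = -2 + (E + 5)/9 = -2 + (5 + E)/9 = -2 + (5/9 + E/9) = -13/9 + E/9)
(71 + G(2, 5*(3 + 2))) - 194 = (71 + (-13/9 + (1/9)*2)) - 194 = (71 + (-13/9 + 2/9)) - 194 = (71 - 11/9) - 194 = 628/9 - 194 = -1118/9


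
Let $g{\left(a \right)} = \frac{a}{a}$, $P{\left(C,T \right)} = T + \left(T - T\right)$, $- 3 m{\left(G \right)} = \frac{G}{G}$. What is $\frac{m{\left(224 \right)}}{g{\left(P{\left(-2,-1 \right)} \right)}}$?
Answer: $- \frac{1}{3} \approx -0.33333$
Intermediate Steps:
$m{\left(G \right)} = - \frac{1}{3}$ ($m{\left(G \right)} = - \frac{G \frac{1}{G}}{3} = \left(- \frac{1}{3}\right) 1 = - \frac{1}{3}$)
$P{\left(C,T \right)} = T$ ($P{\left(C,T \right)} = T + 0 = T$)
$g{\left(a \right)} = 1$
$\frac{m{\left(224 \right)}}{g{\left(P{\left(-2,-1 \right)} \right)}} = - \frac{1}{3 \cdot 1} = \left(- \frac{1}{3}\right) 1 = - \frac{1}{3}$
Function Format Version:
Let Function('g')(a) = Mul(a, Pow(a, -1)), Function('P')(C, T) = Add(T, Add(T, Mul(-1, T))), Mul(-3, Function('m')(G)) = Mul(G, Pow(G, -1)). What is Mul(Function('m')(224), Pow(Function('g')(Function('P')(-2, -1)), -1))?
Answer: Rational(-1, 3) ≈ -0.33333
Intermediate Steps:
Function('m')(G) = Rational(-1, 3) (Function('m')(G) = Mul(Rational(-1, 3), Mul(G, Pow(G, -1))) = Mul(Rational(-1, 3), 1) = Rational(-1, 3))
Function('P')(C, T) = T (Function('P')(C, T) = Add(T, 0) = T)
Function('g')(a) = 1
Mul(Function('m')(224), Pow(Function('g')(Function('P')(-2, -1)), -1)) = Mul(Rational(-1, 3), Pow(1, -1)) = Mul(Rational(-1, 3), 1) = Rational(-1, 3)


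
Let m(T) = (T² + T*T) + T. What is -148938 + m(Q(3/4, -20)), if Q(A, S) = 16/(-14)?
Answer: -7297890/49 ≈ -1.4894e+5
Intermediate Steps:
Q(A, S) = -8/7 (Q(A, S) = 16*(-1/14) = -8/7)
m(T) = T + 2*T² (m(T) = (T² + T²) + T = 2*T² + T = T + 2*T²)
-148938 + m(Q(3/4, -20)) = -148938 - 8*(1 + 2*(-8/7))/7 = -148938 - 8*(1 - 16/7)/7 = -148938 - 8/7*(-9/7) = -148938 + 72/49 = -7297890/49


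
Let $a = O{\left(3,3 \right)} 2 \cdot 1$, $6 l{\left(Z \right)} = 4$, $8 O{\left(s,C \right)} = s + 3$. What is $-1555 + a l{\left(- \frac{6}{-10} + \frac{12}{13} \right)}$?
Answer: $-1554$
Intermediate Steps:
$O{\left(s,C \right)} = \frac{3}{8} + \frac{s}{8}$ ($O{\left(s,C \right)} = \frac{s + 3}{8} = \frac{3 + s}{8} = \frac{3}{8} + \frac{s}{8}$)
$l{\left(Z \right)} = \frac{2}{3}$ ($l{\left(Z \right)} = \frac{1}{6} \cdot 4 = \frac{2}{3}$)
$a = \frac{3}{2}$ ($a = \left(\frac{3}{8} + \frac{1}{8} \cdot 3\right) 2 \cdot 1 = \left(\frac{3}{8} + \frac{3}{8}\right) 2 \cdot 1 = \frac{3}{4} \cdot 2 \cdot 1 = \frac{3}{2} \cdot 1 = \frac{3}{2} \approx 1.5$)
$-1555 + a l{\left(- \frac{6}{-10} + \frac{12}{13} \right)} = -1555 + \frac{3}{2} \cdot \frac{2}{3} = -1555 + 1 = -1554$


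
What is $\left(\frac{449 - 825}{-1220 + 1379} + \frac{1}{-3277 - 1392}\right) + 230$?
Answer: $\frac{168989627}{742371} \approx 227.64$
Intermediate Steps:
$\left(\frac{449 - 825}{-1220 + 1379} + \frac{1}{-3277 - 1392}\right) + 230 = \left(- \frac{376}{159} + \frac{1}{-4669}\right) + 230 = \left(\left(-376\right) \frac{1}{159} - \frac{1}{4669}\right) + 230 = \left(- \frac{376}{159} - \frac{1}{4669}\right) + 230 = - \frac{1755703}{742371} + 230 = \frac{168989627}{742371}$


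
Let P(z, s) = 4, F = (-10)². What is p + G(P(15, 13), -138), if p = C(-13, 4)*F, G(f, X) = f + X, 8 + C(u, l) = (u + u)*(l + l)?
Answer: -21734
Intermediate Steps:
F = 100
C(u, l) = -8 + 4*l*u (C(u, l) = -8 + (u + u)*(l + l) = -8 + (2*u)*(2*l) = -8 + 4*l*u)
G(f, X) = X + f
p = -21600 (p = (-8 + 4*4*(-13))*100 = (-8 - 208)*100 = -216*100 = -21600)
p + G(P(15, 13), -138) = -21600 + (-138 + 4) = -21600 - 134 = -21734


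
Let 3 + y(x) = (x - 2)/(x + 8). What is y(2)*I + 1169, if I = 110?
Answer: 839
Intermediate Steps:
y(x) = -3 + (-2 + x)/(8 + x) (y(x) = -3 + (x - 2)/(x + 8) = -3 + (-2 + x)/(8 + x))
y(2)*I + 1169 = (2*(-13 - 1*2)/(8 + 2))*110 + 1169 = (2*(-13 - 2)/10)*110 + 1169 = (2*(⅒)*(-15))*110 + 1169 = -3*110 + 1169 = -330 + 1169 = 839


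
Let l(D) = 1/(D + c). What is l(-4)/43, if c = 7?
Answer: 1/129 ≈ 0.0077519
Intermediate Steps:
l(D) = 1/(7 + D) (l(D) = 1/(D + 7) = 1/(7 + D))
l(-4)/43 = 1/((7 - 4)*43) = (1/43)/3 = (⅓)*(1/43) = 1/129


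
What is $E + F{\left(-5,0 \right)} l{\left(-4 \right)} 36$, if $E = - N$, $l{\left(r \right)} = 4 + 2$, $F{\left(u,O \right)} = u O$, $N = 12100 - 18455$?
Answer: $6355$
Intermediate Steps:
$N = -6355$ ($N = 12100 - 18455 = -6355$)
$F{\left(u,O \right)} = O u$
$l{\left(r \right)} = 6$
$E = 6355$ ($E = \left(-1\right) \left(-6355\right) = 6355$)
$E + F{\left(-5,0 \right)} l{\left(-4 \right)} 36 = 6355 + 0 \left(-5\right) 6 \cdot 36 = 6355 + 0 \cdot 6 \cdot 36 = 6355 + 0 \cdot 36 = 6355 + 0 = 6355$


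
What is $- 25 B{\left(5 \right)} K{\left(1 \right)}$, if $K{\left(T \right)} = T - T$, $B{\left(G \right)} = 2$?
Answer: $0$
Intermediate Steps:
$K{\left(T \right)} = 0$
$- 25 B{\left(5 \right)} K{\left(1 \right)} = \left(-25\right) 2 \cdot 0 = \left(-50\right) 0 = 0$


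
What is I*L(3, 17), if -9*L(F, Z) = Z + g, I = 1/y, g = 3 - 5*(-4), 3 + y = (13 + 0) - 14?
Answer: 10/9 ≈ 1.1111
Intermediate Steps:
y = -4 (y = -3 + ((13 + 0) - 14) = -3 + (13 - 14) = -3 - 1 = -4)
g = 23 (g = 3 + 20 = 23)
I = -¼ (I = 1/(-4) = -¼ ≈ -0.25000)
L(F, Z) = -23/9 - Z/9 (L(F, Z) = -(Z + 23)/9 = -(23 + Z)/9 = -23/9 - Z/9)
I*L(3, 17) = -(-23/9 - ⅑*17)/4 = -(-23/9 - 17/9)/4 = -¼*(-40/9) = 10/9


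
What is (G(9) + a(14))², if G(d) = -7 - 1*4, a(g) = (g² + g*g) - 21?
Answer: 129600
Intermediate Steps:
a(g) = -21 + 2*g² (a(g) = (g² + g²) - 21 = 2*g² - 21 = -21 + 2*g²)
G(d) = -11 (G(d) = -7 - 4 = -11)
(G(9) + a(14))² = (-11 + (-21 + 2*14²))² = (-11 + (-21 + 2*196))² = (-11 + (-21 + 392))² = (-11 + 371)² = 360² = 129600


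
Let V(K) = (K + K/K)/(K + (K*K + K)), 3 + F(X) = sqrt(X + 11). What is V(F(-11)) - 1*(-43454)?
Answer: 130360/3 ≈ 43453.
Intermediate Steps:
F(X) = -3 + sqrt(11 + X) (F(X) = -3 + sqrt(X + 11) = -3 + sqrt(11 + X))
V(K) = (1 + K)/(K**2 + 2*K) (V(K) = (K + 1)/(K + (K**2 + K)) = (1 + K)/(K + (K + K**2)) = (1 + K)/(K**2 + 2*K))
V(F(-11)) - 1*(-43454) = (1 + (-3 + sqrt(11 - 11)))/((-3 + sqrt(11 - 11))*(2 + (-3 + sqrt(11 - 11)))) - 1*(-43454) = (1 + (-3 + sqrt(0)))/((-3 + sqrt(0))*(2 + (-3 + sqrt(0)))) + 43454 = (1 + (-3 + 0))/((-3 + 0)*(2 + (-3 + 0))) + 43454 = (1 - 3)/((-3)*(2 - 3)) + 43454 = -1/3*(-2)/(-1) + 43454 = -1/3*(-1)*(-2) + 43454 = -2/3 + 43454 = 130360/3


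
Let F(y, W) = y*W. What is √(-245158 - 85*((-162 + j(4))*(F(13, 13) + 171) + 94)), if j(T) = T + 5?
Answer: 2*√1042138 ≈ 2041.7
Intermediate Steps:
j(T) = 5 + T
F(y, W) = W*y
√(-245158 - 85*((-162 + j(4))*(F(13, 13) + 171) + 94)) = √(-245158 - 85*((-162 + (5 + 4))*(13*13 + 171) + 94)) = √(-245158 - 85*((-162 + 9)*(169 + 171) + 94)) = √(-245158 - 85*(-153*340 + 94)) = √(-245158 - 85*(-52020 + 94)) = √(-245158 - 85*(-51926)) = √(-245158 + 4413710) = √4168552 = 2*√1042138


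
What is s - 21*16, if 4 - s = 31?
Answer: -363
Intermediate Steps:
s = -27 (s = 4 - 1*31 = 4 - 31 = -27)
s - 21*16 = -27 - 21*16 = -27 - 336 = -363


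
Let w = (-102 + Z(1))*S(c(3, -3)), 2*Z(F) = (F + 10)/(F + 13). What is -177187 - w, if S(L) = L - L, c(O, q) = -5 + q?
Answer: -177187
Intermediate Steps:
S(L) = 0
Z(F) = (10 + F)/(2*(13 + F)) (Z(F) = ((F + 10)/(F + 13))/2 = ((10 + F)/(13 + F))/2 = (10 + F)/(2*(13 + F)))
w = 0 (w = (-102 + (10 + 1)/(2*(13 + 1)))*0 = (-102 + (1/2)*11/14)*0 = (-102 + (1/2)*(1/14)*11)*0 = (-102 + 11/28)*0 = -2845/28*0 = 0)
-177187 - w = -177187 - 1*0 = -177187 + 0 = -177187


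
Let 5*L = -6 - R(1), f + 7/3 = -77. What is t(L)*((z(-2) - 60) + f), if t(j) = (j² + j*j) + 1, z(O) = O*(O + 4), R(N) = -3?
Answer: -3698/15 ≈ -246.53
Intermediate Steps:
f = -238/3 (f = -7/3 - 77 = -238/3 ≈ -79.333)
z(O) = O*(4 + O)
L = -⅗ (L = (-6 - 1*(-3))/5 = (-6 + 3)/5 = (⅕)*(-3) = -⅗ ≈ -0.60000)
t(j) = 1 + 2*j² (t(j) = (j² + j²) + 1 = 2*j² + 1 = 1 + 2*j²)
t(L)*((z(-2) - 60) + f) = (1 + 2*(-⅗)²)*((-2*(4 - 2) - 60) - 238/3) = (1 + 2*(9/25))*((-2*2 - 60) - 238/3) = (1 + 18/25)*((-4 - 60) - 238/3) = 43*(-64 - 238/3)/25 = (43/25)*(-430/3) = -3698/15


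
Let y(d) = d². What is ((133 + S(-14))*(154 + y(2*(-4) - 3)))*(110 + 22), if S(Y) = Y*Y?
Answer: 11942700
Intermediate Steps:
S(Y) = Y²
((133 + S(-14))*(154 + y(2*(-4) - 3)))*(110 + 22) = ((133 + (-14)²)*(154 + (2*(-4) - 3)²))*(110 + 22) = ((133 + 196)*(154 + (-8 - 3)²))*132 = (329*(154 + (-11)²))*132 = (329*(154 + 121))*132 = (329*275)*132 = 90475*132 = 11942700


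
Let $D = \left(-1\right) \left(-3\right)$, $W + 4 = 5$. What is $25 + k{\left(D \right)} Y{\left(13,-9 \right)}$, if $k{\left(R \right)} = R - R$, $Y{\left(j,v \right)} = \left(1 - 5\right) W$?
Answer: $25$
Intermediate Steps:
$W = 1$ ($W = -4 + 5 = 1$)
$Y{\left(j,v \right)} = -4$ ($Y{\left(j,v \right)} = \left(1 - 5\right) 1 = \left(-4\right) 1 = -4$)
$D = 3$
$k{\left(R \right)} = 0$
$25 + k{\left(D \right)} Y{\left(13,-9 \right)} = 25 + 0 \left(-4\right) = 25 + 0 = 25$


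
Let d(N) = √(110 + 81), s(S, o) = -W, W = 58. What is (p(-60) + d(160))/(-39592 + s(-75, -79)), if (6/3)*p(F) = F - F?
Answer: -√191/39650 ≈ -0.00034856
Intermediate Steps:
p(F) = 0 (p(F) = (F - F)/2 = (½)*0 = 0)
s(S, o) = -58 (s(S, o) = -1*58 = -58)
d(N) = √191
(p(-60) + d(160))/(-39592 + s(-75, -79)) = (0 + √191)/(-39592 - 58) = √191/(-39650) = √191*(-1/39650) = -√191/39650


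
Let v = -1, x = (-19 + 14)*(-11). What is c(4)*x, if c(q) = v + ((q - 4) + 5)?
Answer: 220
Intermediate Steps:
x = 55 (x = -5*(-11) = 55)
c(q) = q (c(q) = -1 + ((q - 4) + 5) = -1 + ((-4 + q) + 5) = -1 + (1 + q) = q)
c(4)*x = 4*55 = 220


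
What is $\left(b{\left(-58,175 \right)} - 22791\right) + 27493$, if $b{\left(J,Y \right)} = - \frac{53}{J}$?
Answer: $\frac{272769}{58} \approx 4702.9$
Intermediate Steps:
$\left(b{\left(-58,175 \right)} - 22791\right) + 27493 = \left(- \frac{53}{-58} - 22791\right) + 27493 = \left(\left(-53\right) \left(- \frac{1}{58}\right) - 22791\right) + 27493 = \left(\frac{53}{58} - 22791\right) + 27493 = - \frac{1321825}{58} + 27493 = \frac{272769}{58}$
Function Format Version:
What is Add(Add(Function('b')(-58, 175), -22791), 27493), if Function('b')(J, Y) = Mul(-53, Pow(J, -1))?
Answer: Rational(272769, 58) ≈ 4702.9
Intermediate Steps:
Add(Add(Function('b')(-58, 175), -22791), 27493) = Add(Add(Mul(-53, Pow(-58, -1)), -22791), 27493) = Add(Add(Mul(-53, Rational(-1, 58)), -22791), 27493) = Add(Add(Rational(53, 58), -22791), 27493) = Add(Rational(-1321825, 58), 27493) = Rational(272769, 58)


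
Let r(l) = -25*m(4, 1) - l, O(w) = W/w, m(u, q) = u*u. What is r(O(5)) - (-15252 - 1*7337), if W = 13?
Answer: 110932/5 ≈ 22186.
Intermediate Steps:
m(u, q) = u²
O(w) = 13/w
r(l) = -400 - l (r(l) = -25*4² - l = -25*16 - l = -400 - l)
r(O(5)) - (-15252 - 1*7337) = (-400 - 13/5) - (-15252 - 1*7337) = (-400 - 13/5) - (-15252 - 7337) = (-400 - 1*13/5) - 1*(-22589) = (-400 - 13/5) + 22589 = -2013/5 + 22589 = 110932/5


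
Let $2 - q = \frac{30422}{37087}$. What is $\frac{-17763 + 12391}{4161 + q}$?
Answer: $- \frac{199231364}{154362759} \approx -1.2907$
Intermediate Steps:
$q = \frac{43752}{37087}$ ($q = 2 - \frac{30422}{37087} = \frac{43752}{37087} \approx 1.1797$)
$\frac{-17763 + 12391}{4161 + q} = \frac{-17763 + 12391}{4161 + \frac{43752}{37087}} = - \frac{5372}{\frac{154362759}{37087}} = \left(-5372\right) \frac{37087}{154362759} = - \frac{199231364}{154362759}$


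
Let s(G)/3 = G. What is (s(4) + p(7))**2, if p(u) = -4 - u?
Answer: 1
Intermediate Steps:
s(G) = 3*G
(s(4) + p(7))**2 = (3*4 + (-4 - 1*7))**2 = (12 + (-4 - 7))**2 = (12 - 11)**2 = 1**2 = 1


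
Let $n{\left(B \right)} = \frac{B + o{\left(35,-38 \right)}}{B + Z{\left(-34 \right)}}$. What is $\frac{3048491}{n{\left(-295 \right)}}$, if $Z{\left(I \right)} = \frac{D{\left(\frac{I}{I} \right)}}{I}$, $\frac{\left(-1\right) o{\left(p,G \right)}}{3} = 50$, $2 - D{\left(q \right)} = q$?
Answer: $\frac{1798789013}{890} \approx 2.0211 \cdot 10^{6}$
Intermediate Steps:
$D{\left(q \right)} = 2 - q$
$o{\left(p,G \right)} = -150$ ($o{\left(p,G \right)} = \left(-3\right) 50 = -150$)
$Z{\left(I \right)} = \frac{1}{I}$ ($Z{\left(I \right)} = \frac{2 - \frac{I}{I}}{I} = \frac{2 - 1}{I} = 1 \frac{1}{I} = \frac{1}{I}$)
$n{\left(B \right)} = \frac{-150 + B}{- \frac{1}{34} + B}$ ($n{\left(B \right)} = \frac{B - 150}{B + \frac{1}{-34}} = \frac{-150 + B}{B - \frac{1}{34}} = \frac{-150 + B}{- \frac{1}{34} + B}$)
$\frac{3048491}{n{\left(-295 \right)}} = \frac{3048491}{34 \frac{1}{-1 + 34 \left(-295\right)} \left(-150 - 295\right)} = \frac{3048491}{34 \frac{1}{-1 - 10030} \left(-445\right)} = \frac{3048491}{34 \frac{1}{-10031} \left(-445\right)} = \frac{3048491}{34 \left(- \frac{1}{10031}\right) \left(-445\right)} = \frac{3048491}{\frac{15130}{10031}} = 3048491 \cdot \frac{10031}{15130} = \frac{1798789013}{890}$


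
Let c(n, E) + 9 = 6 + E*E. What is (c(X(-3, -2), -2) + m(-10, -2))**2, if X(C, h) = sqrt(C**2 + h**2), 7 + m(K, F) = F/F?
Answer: 25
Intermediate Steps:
m(K, F) = -6 (m(K, F) = -7 + F/F = -7 + 1 = -6)
c(n, E) = -3 + E**2 (c(n, E) = -9 + (6 + E*E) = -9 + (6 + E**2) = -3 + E**2)
(c(X(-3, -2), -2) + m(-10, -2))**2 = ((-3 + (-2)**2) - 6)**2 = ((-3 + 4) - 6)**2 = (1 - 6)**2 = (-5)**2 = 25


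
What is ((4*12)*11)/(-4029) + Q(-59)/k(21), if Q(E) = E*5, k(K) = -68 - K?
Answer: 380521/119527 ≈ 3.1836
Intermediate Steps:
Q(E) = 5*E
((4*12)*11)/(-4029) + Q(-59)/k(21) = ((4*12)*11)/(-4029) + (5*(-59))/(-68 - 1*21) = (48*11)*(-1/4029) - 295/(-68 - 21) = 528*(-1/4029) - 295/(-89) = -176/1343 - 295*(-1/89) = -176/1343 + 295/89 = 380521/119527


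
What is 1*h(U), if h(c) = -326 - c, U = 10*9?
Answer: -416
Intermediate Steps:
U = 90
1*h(U) = 1*(-326 - 1*90) = 1*(-326 - 90) = 1*(-416) = -416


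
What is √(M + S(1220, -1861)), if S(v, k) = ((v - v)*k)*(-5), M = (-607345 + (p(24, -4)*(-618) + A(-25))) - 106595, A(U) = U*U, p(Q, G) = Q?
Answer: I*√728147 ≈ 853.32*I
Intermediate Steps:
A(U) = U²
M = -728147 (M = (-607345 + (24*(-618) + (-25)²)) - 106595 = (-607345 + (-14832 + 625)) - 106595 = (-607345 - 14207) - 106595 = -621552 - 106595 = -728147)
S(v, k) = 0 (S(v, k) = (0*k)*(-5) = 0*(-5) = 0)
√(M + S(1220, -1861)) = √(-728147 + 0) = √(-728147) = I*√728147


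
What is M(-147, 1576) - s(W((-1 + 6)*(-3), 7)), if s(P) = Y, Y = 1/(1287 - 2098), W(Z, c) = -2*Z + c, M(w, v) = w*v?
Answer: -187885991/811 ≈ -2.3167e+5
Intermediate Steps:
M(w, v) = v*w
W(Z, c) = c - 2*Z
Y = -1/811 (Y = 1/(-811) = -1/811 ≈ -0.0012330)
s(P) = -1/811
M(-147, 1576) - s(W((-1 + 6)*(-3), 7)) = 1576*(-147) - 1*(-1/811) = -231672 + 1/811 = -187885991/811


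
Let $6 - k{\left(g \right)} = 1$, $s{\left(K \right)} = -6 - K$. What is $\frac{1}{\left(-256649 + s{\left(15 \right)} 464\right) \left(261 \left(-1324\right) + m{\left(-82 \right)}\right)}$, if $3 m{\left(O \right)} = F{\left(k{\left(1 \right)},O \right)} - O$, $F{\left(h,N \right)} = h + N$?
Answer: $\frac{3}{276166159991} \approx 1.0863 \cdot 10^{-11}$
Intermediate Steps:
$k{\left(g \right)} = 5$ ($k{\left(g \right)} = 6 - 1 = 5$)
$F{\left(h,N \right)} = N + h$
$m{\left(O \right)} = \frac{5}{3}$ ($m{\left(O \right)} = \frac{\left(O + 5\right) - O}{3} = \frac{\left(5 + O\right) - O}{3} = \frac{1}{3} \cdot 5 = \frac{5}{3}$)
$\frac{1}{\left(-256649 + s{\left(15 \right)} 464\right) \left(261 \left(-1324\right) + m{\left(-82 \right)}\right)} = \frac{1}{\left(-256649 + \left(-6 - 15\right) 464\right) \left(261 \left(-1324\right) + \frac{5}{3}\right)} = \frac{1}{\left(-256649 + \left(-6 - 15\right) 464\right) \left(-345564 + \frac{5}{3}\right)} = \frac{1}{\left(-256649 - 9744\right) \left(- \frac{1036687}{3}\right)} = \frac{1}{\left(-266393\right) \left(- \frac{1036687}{3}\right)} = \frac{1}{\frac{276166159991}{3}} = \frac{3}{276166159991}$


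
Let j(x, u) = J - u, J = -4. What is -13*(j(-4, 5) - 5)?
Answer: 182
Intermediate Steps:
j(x, u) = -4 - u
-13*(j(-4, 5) - 5) = -13*((-4 - 1*5) - 5) = -13*((-4 - 5) - 5) = -13*(-9 - 5) = -13*(-14) = 182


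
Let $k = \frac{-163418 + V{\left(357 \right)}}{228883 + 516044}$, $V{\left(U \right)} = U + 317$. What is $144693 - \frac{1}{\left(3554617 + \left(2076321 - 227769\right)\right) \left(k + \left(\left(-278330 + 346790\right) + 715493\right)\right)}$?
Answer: $\frac{152187309430580575533484}{1051794554198064701} \approx 1.4469 \cdot 10^{5}$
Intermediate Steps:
$V{\left(U \right)} = 317 + U$
$k = - \frac{54248}{248309}$ ($k = \frac{-163418 + \left(317 + 357\right)}{228883 + 516044} = \frac{-163418 + 674}{744927} = \left(-162744\right) \frac{1}{744927} = - \frac{54248}{248309} \approx -0.21847$)
$144693 - \frac{1}{\left(3554617 + \left(2076321 - 227769\right)\right) \left(k + \left(\left(-278330 + 346790\right) + 715493\right)\right)} = 144693 - \frac{1}{\left(3554617 + \left(2076321 - 227769\right)\right) \left(- \frac{54248}{248309} + \left(\left(-278330 + 346790\right) + 715493\right)\right)} = 144693 - \frac{1}{\left(3554617 + \left(2076321 - 227769\right)\right) \left(- \frac{54248}{248309} + \left(68460 + 715493\right)\right)} = 144693 - \frac{1}{\left(3554617 + 1848552\right) \left(- \frac{54248}{248309} + 783953\right)} = 144693 - \frac{1}{5403169 \cdot \frac{194662531229}{248309}} = 144693 - \frac{1}{5403169} \cdot \frac{248309}{194662531229} = 144693 - \frac{248309}{1051794554198064701} = \frac{152187309430580575533484}{1051794554198064701}$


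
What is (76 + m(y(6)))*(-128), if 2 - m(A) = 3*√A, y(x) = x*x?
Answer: -7680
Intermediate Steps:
y(x) = x²
m(A) = 2 - 3*√A
(76 + m(y(6)))*(-128) = (76 + (2 - 3*√(6²)))*(-128) = (76 + (2 - 3*√36))*(-128) = (76 + (2 - 3*6))*(-128) = (76 + (2 - 18))*(-128) = (76 - 16)*(-128) = 60*(-128) = -7680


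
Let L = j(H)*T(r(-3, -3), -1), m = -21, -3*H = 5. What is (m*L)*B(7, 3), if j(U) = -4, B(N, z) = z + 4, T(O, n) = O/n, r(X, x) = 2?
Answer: -1176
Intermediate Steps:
H = -5/3 (H = -⅓*5 = -5/3 ≈ -1.6667)
B(N, z) = 4 + z
L = 8 (L = -8/(-1) = -8*(-1) = -4*(-2) = 8)
(m*L)*B(7, 3) = (-21*8)*(4 + 3) = -168*7 = -1176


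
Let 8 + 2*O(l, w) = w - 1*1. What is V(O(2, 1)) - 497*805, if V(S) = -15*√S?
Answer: -400085 - 30*I ≈ -4.0009e+5 - 30.0*I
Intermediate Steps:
O(l, w) = -9/2 + w/2 (O(l, w) = -4 + (w - 1*1)/2 = -4 + (w - 1)/2 = -4 + (-1 + w)/2 = -4 + (-½ + w/2) = -9/2 + w/2)
V(O(2, 1)) - 497*805 = -15*√(-9/2 + (½)*1) - 497*805 = -15*√(-9/2 + ½) - 400085 = -30*I - 400085 = -400085 - 30*I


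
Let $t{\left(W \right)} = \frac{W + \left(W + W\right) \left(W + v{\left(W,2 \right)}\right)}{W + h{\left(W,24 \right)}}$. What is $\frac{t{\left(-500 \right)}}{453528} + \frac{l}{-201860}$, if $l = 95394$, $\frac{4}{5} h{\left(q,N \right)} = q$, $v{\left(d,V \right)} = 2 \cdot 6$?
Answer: $- \frac{4064186503}{8582733945} \approx -0.47353$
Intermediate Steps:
$v{\left(d,V \right)} = 12$
$h{\left(q,N \right)} = \frac{5 q}{4}$
$t{\left(W \right)} = \frac{4 \left(W + 2 W \left(12 + W\right)\right)}{9 W}$ ($t{\left(W \right)} = \frac{W + \left(W + W\right) \left(W + 12\right)}{W + \frac{5 W}{4}} = \frac{W + 2 W \left(12 + W\right)}{\frac{9}{4} W} = \left(W + 2 W \left(12 + W\right)\right) \frac{4}{9 W} = \frac{4 \left(W + 2 W \left(12 + W\right)\right)}{9 W}$)
$\frac{t{\left(-500 \right)}}{453528} + \frac{l}{-201860} = \frac{\frac{100}{9} + \frac{8}{9} \left(-500\right)}{453528} + \frac{95394}{-201860} = \left(\frac{100}{9} - \frac{4000}{9}\right) \frac{1}{453528} + 95394 \left(- \frac{1}{201860}\right) = \left(- \frac{1300}{3}\right) \frac{1}{453528} - \frac{47697}{100930} = - \frac{325}{340146} - \frac{47697}{100930} = - \frac{4064186503}{8582733945}$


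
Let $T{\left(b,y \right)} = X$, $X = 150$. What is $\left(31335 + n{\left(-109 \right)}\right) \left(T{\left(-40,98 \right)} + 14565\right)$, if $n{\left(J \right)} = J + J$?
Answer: $457886655$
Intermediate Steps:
$T{\left(b,y \right)} = 150$
$n{\left(J \right)} = 2 J$
$\left(31335 + n{\left(-109 \right)}\right) \left(T{\left(-40,98 \right)} + 14565\right) = \left(31335 + 2 \left(-109\right)\right) \left(150 + 14565\right) = \left(31335 - 218\right) 14715 = 31117 \cdot 14715 = 457886655$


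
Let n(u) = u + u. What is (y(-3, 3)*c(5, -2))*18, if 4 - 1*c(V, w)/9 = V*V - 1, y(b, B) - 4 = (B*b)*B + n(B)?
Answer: 55080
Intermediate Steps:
n(u) = 2*u
y(b, B) = 4 + 2*B + b*B² (y(b, B) = 4 + ((B*b)*B + 2*B) = 4 + (b*B² + 2*B) = 4 + (2*B + b*B²) = 4 + 2*B + b*B²)
c(V, w) = 45 - 9*V² (c(V, w) = 36 - 9*(V*V - 1) = 36 - 9*(V² - 1) = 36 - 9*(-1 + V²) = 36 + (9 - 9*V²) = 45 - 9*V²)
(y(-3, 3)*c(5, -2))*18 = ((4 + 2*3 - 3*3²)*(45 - 9*5²))*18 = ((4 + 6 - 3*9)*(45 - 9*25))*18 = ((4 + 6 - 27)*(45 - 225))*18 = -17*(-180)*18 = 3060*18 = 55080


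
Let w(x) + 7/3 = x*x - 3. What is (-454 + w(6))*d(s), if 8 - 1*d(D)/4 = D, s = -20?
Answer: -142240/3 ≈ -47413.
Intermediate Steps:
d(D) = 32 - 4*D
w(x) = -16/3 + x**2 (w(x) = -7/3 + (x*x - 3) = -7/3 + (x**2 - 3) = -7/3 + (-3 + x**2) = -16/3 + x**2)
(-454 + w(6))*d(s) = (-454 + (-16/3 + 6**2))*(32 - 4*(-20)) = (-454 + (-16/3 + 36))*(32 + 80) = (-454 + 92/3)*112 = -1270/3*112 = -142240/3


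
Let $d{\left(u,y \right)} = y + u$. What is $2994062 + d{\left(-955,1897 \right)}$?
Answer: $2995004$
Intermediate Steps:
$d{\left(u,y \right)} = u + y$
$2994062 + d{\left(-955,1897 \right)} = 2994062 + \left(-955 + 1897\right) = 2994062 + 942 = 2995004$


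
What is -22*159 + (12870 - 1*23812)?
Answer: -14440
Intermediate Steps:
-22*159 + (12870 - 1*23812) = -3498 + (12870 - 23812) = -3498 - 10942 = -14440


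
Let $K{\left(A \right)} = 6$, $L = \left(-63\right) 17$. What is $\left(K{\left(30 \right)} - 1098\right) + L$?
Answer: $-2163$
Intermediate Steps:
$L = -1071$
$\left(K{\left(30 \right)} - 1098\right) + L = \left(6 - 1098\right) - 1071 = -1092 - 1071 = -2163$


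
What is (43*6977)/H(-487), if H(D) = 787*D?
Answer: -300011/383269 ≈ -0.78277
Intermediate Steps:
(43*6977)/H(-487) = (43*6977)/((787*(-487))) = 300011/(-383269) = 300011*(-1/383269) = -300011/383269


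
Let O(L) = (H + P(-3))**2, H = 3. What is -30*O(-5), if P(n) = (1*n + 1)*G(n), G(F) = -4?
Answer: -3630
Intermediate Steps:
P(n) = -4 - 4*n (P(n) = (1*n + 1)*(-4) = (n + 1)*(-4) = (1 + n)*(-4) = -4 - 4*n)
O(L) = 121 (O(L) = (3 + (-4 - 4*(-3)))**2 = (3 + (-4 + 12))**2 = (3 + 8)**2 = 11**2 = 121)
-30*O(-5) = -30*121 = -3630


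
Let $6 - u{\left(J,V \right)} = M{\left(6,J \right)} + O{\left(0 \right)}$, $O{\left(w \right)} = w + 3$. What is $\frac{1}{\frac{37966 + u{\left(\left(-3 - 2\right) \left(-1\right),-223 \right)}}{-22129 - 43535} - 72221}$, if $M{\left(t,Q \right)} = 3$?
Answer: $- \frac{32832}{2371178855} \approx -1.3846 \cdot 10^{-5}$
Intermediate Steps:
$O{\left(w \right)} = 3 + w$
$u{\left(J,V \right)} = 0$ ($u{\left(J,V \right)} = 6 - \left(3 + \left(3 + 0\right)\right) = 6 - \left(3 + 3\right) = 6 - 6 = 0$)
$\frac{1}{\frac{37966 + u{\left(\left(-3 - 2\right) \left(-1\right),-223 \right)}}{-22129 - 43535} - 72221} = \frac{1}{\frac{37966 + 0}{-22129 - 43535} - 72221} = \frac{1}{\frac{37966}{-65664} - 72221} = \frac{1}{37966 \left(- \frac{1}{65664}\right) - 72221} = \frac{1}{- \frac{18983}{32832} - 72221} = \frac{1}{- \frac{2371178855}{32832}} = - \frac{32832}{2371178855}$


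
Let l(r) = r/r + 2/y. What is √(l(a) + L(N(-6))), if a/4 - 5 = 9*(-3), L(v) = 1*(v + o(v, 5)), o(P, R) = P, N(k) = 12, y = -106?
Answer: 2*√17543/53 ≈ 4.9981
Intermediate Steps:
L(v) = 2*v (L(v) = 1*(v + v) = 1*(2*v) = 2*v)
a = -88 (a = 20 + 4*(9*(-3)) = 20 + 4*(-27) = 20 - 108 = -88)
l(r) = 52/53 (l(r) = r/r + 2/(-106) = 1 + 2*(-1/106) = 1 - 1/53 = 52/53)
√(l(a) + L(N(-6))) = √(52/53 + 2*12) = √(52/53 + 24) = √(1324/53) = 2*√17543/53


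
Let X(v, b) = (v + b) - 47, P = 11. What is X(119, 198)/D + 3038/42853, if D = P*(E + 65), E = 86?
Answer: 16616428/71178833 ≈ 0.23345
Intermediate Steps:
X(v, b) = -47 + b + v (X(v, b) = (b + v) - 47 = -47 + b + v)
D = 1661 (D = 11*(86 + 65) = 11*151 = 1661)
X(119, 198)/D + 3038/42853 = (-47 + 198 + 119)/1661 + 3038/42853 = 270*(1/1661) + 3038*(1/42853) = 270/1661 + 3038/42853 = 16616428/71178833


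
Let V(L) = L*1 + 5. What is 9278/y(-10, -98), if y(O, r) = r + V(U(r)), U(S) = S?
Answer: -9278/191 ≈ -48.576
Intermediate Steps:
V(L) = 5 + L (V(L) = L + 5 = 5 + L)
y(O, r) = 5 + 2*r (y(O, r) = r + (5 + r) = 5 + 2*r)
9278/y(-10, -98) = 9278/(5 + 2*(-98)) = 9278/(5 - 196) = 9278/(-191) = 9278*(-1/191) = -9278/191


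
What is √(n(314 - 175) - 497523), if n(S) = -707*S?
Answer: 2*I*√148949 ≈ 771.88*I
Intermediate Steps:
√(n(314 - 175) - 497523) = √(-707*(314 - 175) - 497523) = √(-707*139 - 497523) = √(-98273 - 497523) = √(-595796) = 2*I*√148949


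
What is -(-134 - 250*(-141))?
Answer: -35116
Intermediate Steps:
-(-134 - 250*(-141)) = -(-134 + 35250) = -1*35116 = -35116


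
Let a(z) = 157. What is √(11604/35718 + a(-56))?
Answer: √5575311915/5953 ≈ 12.543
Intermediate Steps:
√(11604/35718 + a(-56)) = √(11604/35718 + 157) = √(11604*(1/35718) + 157) = √(1934/5953 + 157) = √(936555/5953) = √5575311915/5953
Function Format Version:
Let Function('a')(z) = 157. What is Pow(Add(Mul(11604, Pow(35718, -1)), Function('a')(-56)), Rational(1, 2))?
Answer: Mul(Rational(1, 5953), Pow(5575311915, Rational(1, 2))) ≈ 12.543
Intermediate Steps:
Pow(Add(Mul(11604, Pow(35718, -1)), Function('a')(-56)), Rational(1, 2)) = Pow(Add(Mul(11604, Pow(35718, -1)), 157), Rational(1, 2)) = Pow(Add(Mul(11604, Rational(1, 35718)), 157), Rational(1, 2)) = Pow(Add(Rational(1934, 5953), 157), Rational(1, 2)) = Pow(Rational(936555, 5953), Rational(1, 2)) = Mul(Rational(1, 5953), Pow(5575311915, Rational(1, 2)))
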